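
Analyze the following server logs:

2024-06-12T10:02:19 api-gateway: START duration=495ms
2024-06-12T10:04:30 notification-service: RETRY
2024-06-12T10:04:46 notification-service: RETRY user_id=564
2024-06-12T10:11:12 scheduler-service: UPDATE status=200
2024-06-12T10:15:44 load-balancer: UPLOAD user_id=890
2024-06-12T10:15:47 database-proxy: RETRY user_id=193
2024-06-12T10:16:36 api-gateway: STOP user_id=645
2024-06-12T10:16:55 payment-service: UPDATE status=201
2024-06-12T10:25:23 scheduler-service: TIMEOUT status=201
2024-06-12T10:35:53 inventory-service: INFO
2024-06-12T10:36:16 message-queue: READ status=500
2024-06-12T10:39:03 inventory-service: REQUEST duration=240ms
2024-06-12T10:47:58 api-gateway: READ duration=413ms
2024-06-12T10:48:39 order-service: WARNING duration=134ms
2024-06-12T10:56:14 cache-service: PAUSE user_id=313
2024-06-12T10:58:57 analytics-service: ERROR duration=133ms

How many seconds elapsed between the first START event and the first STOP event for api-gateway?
857

To find the time between events:

1. Locate the first START event for api-gateway: 2024-06-12T10:02:19
2. Locate the first STOP event for api-gateway: 2024-06-12T10:16:36
3. Calculate the difference: 2024-06-12T10:16:36 - 2024-06-12T10:02:19 = 857 seconds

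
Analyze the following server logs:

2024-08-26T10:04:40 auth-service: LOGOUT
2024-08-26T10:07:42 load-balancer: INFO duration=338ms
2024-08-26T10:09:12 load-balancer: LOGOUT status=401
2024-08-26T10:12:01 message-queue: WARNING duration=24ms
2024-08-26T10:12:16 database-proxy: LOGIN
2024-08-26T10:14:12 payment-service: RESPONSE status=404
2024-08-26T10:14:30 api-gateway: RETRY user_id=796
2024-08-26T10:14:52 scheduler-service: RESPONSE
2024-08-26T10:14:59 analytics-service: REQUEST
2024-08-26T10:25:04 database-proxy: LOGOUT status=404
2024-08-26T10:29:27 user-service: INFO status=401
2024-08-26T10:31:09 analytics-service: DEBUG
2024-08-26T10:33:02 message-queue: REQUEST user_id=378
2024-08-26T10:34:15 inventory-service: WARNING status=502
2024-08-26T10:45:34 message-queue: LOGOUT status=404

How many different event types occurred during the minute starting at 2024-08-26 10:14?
3

To count unique event types:

1. Filter events in the minute starting at 2024-08-26 10:14
2. Extract event types from matching entries
3. Count unique types: 3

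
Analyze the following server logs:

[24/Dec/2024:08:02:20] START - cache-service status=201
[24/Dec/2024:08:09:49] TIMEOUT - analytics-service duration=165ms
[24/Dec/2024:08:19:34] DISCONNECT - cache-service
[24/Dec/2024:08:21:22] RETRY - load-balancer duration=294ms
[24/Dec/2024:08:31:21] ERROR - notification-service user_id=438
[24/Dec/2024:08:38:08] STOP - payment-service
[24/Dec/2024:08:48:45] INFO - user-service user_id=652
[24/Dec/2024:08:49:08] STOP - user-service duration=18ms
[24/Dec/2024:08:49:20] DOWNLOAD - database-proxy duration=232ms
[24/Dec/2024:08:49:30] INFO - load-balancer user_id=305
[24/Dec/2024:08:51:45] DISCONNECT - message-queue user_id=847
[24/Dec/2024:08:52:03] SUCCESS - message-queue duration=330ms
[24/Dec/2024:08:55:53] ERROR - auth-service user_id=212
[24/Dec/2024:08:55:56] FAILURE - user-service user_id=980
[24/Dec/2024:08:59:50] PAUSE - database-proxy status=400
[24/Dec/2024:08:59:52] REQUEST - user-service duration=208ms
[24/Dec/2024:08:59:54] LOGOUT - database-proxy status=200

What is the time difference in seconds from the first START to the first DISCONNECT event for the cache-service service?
1034

To find the time between events:

1. Locate the first START event for cache-service: 24/Dec/2024:08:02:20
2. Locate the first DISCONNECT event for cache-service: 24/Dec/2024:08:19:34
3. Calculate the difference: 24/Dec/2024:08:19:34 - 24/Dec/2024:08:02:20 = 1034 seconds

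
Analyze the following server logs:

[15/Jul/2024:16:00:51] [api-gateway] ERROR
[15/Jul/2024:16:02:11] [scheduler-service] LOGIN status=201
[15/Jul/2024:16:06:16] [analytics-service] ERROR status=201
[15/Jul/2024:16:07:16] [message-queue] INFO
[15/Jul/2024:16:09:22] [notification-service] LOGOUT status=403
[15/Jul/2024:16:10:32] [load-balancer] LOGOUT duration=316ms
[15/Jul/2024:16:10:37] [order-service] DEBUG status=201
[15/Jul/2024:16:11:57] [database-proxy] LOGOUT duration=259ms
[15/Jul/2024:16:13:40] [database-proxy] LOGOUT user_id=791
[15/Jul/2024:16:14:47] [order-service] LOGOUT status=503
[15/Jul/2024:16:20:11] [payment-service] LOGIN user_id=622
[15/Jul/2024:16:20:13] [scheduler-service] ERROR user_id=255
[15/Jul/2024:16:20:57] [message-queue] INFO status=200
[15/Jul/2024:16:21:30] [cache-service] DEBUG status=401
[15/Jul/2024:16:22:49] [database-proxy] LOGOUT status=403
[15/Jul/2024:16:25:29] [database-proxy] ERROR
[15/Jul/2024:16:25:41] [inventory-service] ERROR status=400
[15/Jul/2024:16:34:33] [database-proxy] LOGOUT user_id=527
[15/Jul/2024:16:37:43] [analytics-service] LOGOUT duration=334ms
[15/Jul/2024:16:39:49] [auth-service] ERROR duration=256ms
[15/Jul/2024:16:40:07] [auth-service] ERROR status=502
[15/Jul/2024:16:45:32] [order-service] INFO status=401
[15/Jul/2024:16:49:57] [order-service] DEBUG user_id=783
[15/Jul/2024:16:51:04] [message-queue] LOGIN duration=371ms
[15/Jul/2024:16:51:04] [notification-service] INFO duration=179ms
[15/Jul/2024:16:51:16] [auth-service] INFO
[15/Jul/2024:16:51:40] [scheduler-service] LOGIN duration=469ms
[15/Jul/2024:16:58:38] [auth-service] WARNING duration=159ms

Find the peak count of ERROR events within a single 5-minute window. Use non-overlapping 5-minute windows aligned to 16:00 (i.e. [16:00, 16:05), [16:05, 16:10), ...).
2

To find the burst window:

1. Divide the log period into non-overlapping 5-minute windows starting at 16:00
2. Count ERROR events in each window
3. Find the window with maximum count
4. Maximum events in a window: 2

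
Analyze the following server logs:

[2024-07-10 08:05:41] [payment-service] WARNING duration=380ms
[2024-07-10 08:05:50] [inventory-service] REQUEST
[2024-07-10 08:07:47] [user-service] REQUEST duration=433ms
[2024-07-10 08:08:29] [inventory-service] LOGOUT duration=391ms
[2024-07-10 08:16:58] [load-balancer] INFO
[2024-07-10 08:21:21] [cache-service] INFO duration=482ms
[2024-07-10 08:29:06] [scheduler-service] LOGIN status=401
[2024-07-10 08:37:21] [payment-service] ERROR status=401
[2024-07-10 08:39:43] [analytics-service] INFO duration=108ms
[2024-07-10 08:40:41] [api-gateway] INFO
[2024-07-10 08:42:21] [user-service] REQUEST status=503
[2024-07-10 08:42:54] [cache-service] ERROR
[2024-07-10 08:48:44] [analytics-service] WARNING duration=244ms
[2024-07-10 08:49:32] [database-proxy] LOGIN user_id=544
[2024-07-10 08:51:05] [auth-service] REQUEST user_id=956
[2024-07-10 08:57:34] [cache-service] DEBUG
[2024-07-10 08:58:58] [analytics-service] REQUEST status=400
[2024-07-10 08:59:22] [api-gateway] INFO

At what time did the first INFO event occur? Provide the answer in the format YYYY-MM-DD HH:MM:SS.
2024-07-10 08:16:58

To find the first event:

1. Filter for all INFO events
2. Sort by timestamp
3. Select the first one
4. Timestamp: 2024-07-10 08:16:58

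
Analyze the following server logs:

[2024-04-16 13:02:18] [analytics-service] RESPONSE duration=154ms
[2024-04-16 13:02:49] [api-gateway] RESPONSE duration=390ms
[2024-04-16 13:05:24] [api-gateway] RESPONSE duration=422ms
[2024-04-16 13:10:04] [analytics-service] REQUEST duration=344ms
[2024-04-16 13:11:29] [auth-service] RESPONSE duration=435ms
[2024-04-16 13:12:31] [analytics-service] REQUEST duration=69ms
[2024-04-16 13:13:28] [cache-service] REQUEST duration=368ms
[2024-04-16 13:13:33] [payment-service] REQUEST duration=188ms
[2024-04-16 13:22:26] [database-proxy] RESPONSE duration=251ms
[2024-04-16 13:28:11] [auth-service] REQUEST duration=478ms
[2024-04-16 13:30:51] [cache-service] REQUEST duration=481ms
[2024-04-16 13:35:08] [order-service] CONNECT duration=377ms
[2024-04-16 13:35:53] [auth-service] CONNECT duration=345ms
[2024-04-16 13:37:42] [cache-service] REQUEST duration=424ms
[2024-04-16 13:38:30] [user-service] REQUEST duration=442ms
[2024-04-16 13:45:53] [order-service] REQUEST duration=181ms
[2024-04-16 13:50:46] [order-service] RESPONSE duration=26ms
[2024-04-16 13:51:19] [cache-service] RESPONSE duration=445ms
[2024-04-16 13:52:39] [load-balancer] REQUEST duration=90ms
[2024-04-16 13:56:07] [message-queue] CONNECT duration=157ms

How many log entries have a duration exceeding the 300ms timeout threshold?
12

To count timeouts:

1. Threshold: 300ms
2. Extract duration from each log entry
3. Count entries where duration > 300
4. Timeout count: 12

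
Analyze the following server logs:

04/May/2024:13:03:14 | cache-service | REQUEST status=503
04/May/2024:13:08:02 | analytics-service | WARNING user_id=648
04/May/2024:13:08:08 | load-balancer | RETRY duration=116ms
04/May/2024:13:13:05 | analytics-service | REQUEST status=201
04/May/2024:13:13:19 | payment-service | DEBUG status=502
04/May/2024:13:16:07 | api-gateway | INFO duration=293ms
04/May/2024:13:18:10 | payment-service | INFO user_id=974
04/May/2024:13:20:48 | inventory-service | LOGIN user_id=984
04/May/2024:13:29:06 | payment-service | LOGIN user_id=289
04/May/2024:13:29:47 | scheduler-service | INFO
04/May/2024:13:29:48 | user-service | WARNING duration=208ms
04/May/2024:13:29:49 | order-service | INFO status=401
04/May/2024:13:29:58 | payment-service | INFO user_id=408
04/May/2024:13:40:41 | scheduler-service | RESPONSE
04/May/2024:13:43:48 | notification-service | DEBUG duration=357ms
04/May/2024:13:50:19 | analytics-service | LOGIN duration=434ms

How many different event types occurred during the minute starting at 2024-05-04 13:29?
3

To count unique event types:

1. Filter events in the minute starting at 2024-05-04 13:29
2. Extract event types from matching entries
3. Count unique types: 3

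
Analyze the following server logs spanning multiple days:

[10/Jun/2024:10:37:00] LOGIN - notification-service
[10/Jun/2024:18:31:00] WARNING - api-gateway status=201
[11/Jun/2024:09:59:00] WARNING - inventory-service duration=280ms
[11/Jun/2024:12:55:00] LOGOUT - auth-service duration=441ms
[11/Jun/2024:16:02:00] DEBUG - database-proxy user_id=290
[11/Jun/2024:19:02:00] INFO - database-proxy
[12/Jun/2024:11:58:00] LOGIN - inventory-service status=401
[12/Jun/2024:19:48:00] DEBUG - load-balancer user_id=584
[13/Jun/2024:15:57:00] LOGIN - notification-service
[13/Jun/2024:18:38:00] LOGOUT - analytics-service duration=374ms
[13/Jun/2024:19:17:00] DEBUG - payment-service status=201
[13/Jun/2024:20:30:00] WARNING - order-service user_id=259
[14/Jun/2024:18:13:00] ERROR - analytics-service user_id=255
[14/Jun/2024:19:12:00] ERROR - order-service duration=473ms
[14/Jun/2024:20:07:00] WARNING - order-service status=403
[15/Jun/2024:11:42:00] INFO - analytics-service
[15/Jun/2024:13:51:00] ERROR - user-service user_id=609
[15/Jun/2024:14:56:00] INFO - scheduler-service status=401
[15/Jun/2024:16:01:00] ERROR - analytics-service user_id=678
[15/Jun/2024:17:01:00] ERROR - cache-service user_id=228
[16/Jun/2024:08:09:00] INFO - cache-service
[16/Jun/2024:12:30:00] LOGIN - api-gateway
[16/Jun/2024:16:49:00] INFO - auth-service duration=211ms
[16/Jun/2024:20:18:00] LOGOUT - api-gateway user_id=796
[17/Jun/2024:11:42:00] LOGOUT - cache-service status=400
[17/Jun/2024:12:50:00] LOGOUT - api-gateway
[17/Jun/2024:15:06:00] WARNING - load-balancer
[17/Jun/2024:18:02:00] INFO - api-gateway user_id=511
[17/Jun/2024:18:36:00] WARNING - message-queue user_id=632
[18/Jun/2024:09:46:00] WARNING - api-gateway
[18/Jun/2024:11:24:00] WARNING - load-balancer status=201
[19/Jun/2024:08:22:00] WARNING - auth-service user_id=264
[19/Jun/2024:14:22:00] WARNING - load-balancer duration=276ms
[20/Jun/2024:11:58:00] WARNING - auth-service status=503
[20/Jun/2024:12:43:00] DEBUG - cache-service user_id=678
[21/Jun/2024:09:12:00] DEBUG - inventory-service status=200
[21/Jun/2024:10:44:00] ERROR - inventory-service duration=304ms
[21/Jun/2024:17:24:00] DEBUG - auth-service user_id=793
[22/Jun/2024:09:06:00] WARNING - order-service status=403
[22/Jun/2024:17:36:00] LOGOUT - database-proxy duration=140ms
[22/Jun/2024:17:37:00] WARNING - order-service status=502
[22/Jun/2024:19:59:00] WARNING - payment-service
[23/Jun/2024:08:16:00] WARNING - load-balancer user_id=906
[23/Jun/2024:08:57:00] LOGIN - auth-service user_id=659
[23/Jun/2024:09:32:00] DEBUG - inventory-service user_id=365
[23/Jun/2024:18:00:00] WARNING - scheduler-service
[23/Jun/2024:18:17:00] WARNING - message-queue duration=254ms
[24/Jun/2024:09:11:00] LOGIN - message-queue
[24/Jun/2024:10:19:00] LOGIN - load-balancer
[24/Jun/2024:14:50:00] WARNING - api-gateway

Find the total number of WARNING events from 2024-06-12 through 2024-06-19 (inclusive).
8

To filter by date range:

1. Date range: 2024-06-12 through 2024-06-19, both dates inclusive
2. Filter for WARNING events whose date falls in this range
3. Count matching events: 8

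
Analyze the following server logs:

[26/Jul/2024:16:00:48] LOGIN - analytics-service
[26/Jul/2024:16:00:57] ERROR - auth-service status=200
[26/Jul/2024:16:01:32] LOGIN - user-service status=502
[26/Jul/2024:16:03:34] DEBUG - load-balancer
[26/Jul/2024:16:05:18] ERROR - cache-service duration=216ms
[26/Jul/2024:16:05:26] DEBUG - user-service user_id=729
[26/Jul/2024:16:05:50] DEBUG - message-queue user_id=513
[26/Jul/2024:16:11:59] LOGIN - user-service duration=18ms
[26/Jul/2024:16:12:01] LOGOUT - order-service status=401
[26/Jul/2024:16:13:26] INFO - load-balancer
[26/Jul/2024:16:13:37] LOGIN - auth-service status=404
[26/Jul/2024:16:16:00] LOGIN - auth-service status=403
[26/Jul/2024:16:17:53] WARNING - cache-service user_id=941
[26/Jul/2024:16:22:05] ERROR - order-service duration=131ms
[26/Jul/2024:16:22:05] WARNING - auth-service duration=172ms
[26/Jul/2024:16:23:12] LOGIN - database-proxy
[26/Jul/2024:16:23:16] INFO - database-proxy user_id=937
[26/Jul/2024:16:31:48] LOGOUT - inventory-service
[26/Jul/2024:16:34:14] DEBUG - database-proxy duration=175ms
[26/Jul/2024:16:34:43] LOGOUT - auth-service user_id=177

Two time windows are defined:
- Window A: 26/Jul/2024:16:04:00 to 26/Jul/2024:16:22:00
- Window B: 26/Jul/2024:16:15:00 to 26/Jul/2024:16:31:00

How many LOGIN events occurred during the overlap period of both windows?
1

To find overlap events:

1. Window A: 26/Jul/2024:16:04:00 to 26/Jul/2024:16:22:00
2. Window B: 26/Jul/2024:16:15:00 to 26/Jul/2024:16:31:00
3. Overlap period: 26/Jul/2024:16:15:00 to 26/Jul/2024:16:22:00
4. Count LOGIN events in overlap: 1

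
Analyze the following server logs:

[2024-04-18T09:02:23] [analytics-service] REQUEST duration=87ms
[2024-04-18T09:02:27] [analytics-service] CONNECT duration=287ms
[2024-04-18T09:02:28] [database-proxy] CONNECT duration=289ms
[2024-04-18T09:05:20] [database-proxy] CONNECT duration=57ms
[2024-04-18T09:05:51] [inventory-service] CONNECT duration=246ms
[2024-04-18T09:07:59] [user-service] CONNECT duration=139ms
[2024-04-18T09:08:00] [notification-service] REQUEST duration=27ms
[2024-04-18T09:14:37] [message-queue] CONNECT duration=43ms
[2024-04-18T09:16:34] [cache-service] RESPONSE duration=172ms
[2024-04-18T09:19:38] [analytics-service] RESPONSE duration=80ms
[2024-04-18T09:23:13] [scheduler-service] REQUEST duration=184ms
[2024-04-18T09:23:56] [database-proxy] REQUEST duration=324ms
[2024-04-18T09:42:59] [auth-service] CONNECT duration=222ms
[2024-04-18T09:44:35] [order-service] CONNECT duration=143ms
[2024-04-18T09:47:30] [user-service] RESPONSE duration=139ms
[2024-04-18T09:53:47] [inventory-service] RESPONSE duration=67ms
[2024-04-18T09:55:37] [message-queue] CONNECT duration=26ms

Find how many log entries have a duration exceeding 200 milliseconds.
5

To count timeouts:

1. Threshold: 200ms
2. Extract duration from each log entry
3. Count entries where duration > 200
4. Timeout count: 5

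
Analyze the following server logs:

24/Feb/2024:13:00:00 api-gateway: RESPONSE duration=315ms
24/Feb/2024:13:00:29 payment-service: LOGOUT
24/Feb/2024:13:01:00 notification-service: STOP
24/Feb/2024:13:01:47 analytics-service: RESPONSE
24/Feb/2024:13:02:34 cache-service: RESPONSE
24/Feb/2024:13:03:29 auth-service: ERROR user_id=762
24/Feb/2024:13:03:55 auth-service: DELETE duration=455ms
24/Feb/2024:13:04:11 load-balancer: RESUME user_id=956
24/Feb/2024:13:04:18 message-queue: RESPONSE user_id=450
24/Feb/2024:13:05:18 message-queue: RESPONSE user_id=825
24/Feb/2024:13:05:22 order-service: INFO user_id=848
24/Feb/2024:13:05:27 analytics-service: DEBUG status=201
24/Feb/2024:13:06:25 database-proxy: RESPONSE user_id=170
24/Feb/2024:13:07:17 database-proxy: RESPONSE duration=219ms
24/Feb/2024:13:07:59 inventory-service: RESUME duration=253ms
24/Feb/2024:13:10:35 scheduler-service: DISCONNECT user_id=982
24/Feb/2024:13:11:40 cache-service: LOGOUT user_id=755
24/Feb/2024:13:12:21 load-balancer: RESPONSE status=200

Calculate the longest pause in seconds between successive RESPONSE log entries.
304

To find the longest gap:

1. Extract all RESPONSE events in chronological order
2. Calculate time differences between consecutive events
3. Find the maximum difference
4. Longest gap: 304 seconds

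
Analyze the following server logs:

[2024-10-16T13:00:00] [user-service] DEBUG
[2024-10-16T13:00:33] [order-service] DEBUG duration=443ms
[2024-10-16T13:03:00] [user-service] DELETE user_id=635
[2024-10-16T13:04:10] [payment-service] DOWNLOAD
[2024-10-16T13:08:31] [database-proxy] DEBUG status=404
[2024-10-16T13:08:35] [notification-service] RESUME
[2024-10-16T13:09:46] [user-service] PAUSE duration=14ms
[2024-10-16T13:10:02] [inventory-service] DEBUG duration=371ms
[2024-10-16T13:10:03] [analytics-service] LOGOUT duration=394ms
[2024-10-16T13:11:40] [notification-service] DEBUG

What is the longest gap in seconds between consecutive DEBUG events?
478

To find the longest gap:

1. Extract all DEBUG events in chronological order
2. Calculate time differences between consecutive events
3. Find the maximum difference
4. Longest gap: 478 seconds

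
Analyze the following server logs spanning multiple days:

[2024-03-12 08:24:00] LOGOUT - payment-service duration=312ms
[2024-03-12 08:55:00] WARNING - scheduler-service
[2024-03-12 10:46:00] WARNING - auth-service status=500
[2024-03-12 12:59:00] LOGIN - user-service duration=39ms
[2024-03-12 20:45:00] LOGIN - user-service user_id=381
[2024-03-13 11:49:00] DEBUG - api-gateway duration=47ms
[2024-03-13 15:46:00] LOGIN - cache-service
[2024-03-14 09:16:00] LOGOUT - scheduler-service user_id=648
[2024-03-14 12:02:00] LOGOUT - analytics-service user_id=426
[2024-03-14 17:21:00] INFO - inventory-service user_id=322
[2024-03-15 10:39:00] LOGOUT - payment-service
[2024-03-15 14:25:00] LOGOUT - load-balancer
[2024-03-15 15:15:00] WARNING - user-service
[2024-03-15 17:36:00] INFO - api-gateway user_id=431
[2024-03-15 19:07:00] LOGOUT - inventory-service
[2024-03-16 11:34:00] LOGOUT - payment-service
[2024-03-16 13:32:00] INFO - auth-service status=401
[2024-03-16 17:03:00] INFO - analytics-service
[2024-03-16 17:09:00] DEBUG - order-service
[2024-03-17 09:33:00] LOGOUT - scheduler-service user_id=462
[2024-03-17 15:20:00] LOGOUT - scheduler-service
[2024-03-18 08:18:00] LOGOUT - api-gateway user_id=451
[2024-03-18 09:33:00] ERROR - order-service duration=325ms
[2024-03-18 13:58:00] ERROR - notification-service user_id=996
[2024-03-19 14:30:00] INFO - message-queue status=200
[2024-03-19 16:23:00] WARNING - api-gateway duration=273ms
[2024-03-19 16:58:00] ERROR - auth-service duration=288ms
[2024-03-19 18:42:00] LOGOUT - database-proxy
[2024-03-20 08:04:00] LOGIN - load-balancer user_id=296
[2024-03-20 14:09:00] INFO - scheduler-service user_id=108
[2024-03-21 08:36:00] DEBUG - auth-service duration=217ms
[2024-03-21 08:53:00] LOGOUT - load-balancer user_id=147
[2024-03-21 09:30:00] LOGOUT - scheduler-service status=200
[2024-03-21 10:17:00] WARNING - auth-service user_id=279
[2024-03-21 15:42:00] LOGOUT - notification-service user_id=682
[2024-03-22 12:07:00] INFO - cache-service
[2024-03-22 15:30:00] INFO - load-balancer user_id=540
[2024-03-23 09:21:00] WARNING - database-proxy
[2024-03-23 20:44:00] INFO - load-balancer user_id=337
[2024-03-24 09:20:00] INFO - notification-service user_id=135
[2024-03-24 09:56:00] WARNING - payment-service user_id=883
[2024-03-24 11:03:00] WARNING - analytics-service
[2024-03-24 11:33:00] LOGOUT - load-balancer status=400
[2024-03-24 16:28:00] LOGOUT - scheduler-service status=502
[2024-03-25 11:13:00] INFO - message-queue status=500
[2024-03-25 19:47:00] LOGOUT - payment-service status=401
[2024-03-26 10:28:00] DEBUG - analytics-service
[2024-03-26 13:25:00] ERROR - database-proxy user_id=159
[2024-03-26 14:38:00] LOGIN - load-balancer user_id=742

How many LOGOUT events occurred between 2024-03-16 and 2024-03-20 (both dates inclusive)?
5

To filter by date range:

1. Date range: 2024-03-16 through 2024-03-20, both dates inclusive
2. Filter for LOGOUT events whose date falls in this range
3. Count matching events: 5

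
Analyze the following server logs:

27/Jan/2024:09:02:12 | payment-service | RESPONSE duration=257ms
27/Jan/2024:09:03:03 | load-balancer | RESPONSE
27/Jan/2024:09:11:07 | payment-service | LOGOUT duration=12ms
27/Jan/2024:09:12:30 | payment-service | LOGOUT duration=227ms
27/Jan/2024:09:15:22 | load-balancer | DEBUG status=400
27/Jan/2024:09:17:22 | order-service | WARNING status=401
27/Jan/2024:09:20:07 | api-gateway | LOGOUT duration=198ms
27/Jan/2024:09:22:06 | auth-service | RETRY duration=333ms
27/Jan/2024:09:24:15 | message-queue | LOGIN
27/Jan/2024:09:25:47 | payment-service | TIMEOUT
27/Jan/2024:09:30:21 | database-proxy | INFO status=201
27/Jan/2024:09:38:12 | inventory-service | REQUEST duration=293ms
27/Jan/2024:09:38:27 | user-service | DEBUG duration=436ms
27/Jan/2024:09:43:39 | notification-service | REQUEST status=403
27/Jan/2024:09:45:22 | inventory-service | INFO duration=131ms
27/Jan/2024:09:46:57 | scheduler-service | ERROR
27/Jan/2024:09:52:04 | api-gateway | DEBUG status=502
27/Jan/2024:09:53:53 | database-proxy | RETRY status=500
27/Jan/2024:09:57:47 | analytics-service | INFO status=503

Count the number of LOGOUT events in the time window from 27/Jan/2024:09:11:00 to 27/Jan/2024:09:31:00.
3

To count events in the time window:

1. Window boundaries: 27/Jan/2024:09:11:00 to 27/Jan/2024:09:31:00
2. Filter for LOGOUT events within this window
3. Count matching events: 3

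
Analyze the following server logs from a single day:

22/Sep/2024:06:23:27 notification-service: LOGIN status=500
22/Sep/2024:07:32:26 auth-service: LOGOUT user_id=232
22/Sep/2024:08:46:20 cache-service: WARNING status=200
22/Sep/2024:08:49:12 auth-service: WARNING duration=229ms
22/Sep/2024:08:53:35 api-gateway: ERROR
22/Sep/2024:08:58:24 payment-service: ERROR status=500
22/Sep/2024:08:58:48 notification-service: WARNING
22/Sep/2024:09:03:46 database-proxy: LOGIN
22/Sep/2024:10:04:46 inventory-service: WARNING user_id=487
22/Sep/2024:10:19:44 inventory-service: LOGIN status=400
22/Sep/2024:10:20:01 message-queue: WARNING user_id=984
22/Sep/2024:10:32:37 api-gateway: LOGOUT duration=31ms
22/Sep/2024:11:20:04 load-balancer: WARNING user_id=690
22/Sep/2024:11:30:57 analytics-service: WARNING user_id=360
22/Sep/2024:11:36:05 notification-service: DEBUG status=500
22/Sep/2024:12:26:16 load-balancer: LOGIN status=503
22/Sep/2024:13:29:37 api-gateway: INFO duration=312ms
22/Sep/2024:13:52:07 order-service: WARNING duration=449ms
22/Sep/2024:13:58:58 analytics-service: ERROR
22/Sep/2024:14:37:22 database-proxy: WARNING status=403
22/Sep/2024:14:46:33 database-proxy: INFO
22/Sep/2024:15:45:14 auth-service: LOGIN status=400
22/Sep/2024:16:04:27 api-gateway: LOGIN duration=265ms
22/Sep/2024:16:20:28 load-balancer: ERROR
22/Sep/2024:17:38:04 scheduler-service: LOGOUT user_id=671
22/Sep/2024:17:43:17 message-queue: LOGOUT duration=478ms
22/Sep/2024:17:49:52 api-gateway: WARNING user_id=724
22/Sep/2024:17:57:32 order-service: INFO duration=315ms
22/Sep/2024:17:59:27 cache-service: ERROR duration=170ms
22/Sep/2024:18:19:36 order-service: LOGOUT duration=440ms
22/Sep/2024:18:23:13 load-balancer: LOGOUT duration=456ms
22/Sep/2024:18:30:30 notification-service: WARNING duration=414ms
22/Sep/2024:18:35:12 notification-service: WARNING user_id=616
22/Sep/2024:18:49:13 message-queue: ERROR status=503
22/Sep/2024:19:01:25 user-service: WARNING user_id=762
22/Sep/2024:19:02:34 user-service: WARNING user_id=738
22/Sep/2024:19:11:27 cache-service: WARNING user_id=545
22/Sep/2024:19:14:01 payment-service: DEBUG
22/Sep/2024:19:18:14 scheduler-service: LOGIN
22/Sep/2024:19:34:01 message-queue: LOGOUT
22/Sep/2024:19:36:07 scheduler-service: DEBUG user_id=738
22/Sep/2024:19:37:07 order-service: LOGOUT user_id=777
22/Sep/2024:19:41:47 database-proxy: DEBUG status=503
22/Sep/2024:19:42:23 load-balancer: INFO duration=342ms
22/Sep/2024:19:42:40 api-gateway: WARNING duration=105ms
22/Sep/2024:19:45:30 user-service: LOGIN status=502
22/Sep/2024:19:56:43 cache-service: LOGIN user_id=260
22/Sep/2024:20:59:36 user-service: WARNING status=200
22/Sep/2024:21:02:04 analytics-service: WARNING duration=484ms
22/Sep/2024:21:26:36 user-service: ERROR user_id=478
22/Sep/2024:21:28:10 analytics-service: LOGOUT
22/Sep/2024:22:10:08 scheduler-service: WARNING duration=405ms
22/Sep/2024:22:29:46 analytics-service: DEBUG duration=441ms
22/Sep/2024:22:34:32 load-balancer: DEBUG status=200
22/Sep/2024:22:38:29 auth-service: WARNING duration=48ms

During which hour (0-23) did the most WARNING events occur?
19

To find the peak hour:

1. Group all WARNING events by hour
2. Count events in each hour
3. Find hour with maximum count
4. Peak hour: 19 (with 4 events)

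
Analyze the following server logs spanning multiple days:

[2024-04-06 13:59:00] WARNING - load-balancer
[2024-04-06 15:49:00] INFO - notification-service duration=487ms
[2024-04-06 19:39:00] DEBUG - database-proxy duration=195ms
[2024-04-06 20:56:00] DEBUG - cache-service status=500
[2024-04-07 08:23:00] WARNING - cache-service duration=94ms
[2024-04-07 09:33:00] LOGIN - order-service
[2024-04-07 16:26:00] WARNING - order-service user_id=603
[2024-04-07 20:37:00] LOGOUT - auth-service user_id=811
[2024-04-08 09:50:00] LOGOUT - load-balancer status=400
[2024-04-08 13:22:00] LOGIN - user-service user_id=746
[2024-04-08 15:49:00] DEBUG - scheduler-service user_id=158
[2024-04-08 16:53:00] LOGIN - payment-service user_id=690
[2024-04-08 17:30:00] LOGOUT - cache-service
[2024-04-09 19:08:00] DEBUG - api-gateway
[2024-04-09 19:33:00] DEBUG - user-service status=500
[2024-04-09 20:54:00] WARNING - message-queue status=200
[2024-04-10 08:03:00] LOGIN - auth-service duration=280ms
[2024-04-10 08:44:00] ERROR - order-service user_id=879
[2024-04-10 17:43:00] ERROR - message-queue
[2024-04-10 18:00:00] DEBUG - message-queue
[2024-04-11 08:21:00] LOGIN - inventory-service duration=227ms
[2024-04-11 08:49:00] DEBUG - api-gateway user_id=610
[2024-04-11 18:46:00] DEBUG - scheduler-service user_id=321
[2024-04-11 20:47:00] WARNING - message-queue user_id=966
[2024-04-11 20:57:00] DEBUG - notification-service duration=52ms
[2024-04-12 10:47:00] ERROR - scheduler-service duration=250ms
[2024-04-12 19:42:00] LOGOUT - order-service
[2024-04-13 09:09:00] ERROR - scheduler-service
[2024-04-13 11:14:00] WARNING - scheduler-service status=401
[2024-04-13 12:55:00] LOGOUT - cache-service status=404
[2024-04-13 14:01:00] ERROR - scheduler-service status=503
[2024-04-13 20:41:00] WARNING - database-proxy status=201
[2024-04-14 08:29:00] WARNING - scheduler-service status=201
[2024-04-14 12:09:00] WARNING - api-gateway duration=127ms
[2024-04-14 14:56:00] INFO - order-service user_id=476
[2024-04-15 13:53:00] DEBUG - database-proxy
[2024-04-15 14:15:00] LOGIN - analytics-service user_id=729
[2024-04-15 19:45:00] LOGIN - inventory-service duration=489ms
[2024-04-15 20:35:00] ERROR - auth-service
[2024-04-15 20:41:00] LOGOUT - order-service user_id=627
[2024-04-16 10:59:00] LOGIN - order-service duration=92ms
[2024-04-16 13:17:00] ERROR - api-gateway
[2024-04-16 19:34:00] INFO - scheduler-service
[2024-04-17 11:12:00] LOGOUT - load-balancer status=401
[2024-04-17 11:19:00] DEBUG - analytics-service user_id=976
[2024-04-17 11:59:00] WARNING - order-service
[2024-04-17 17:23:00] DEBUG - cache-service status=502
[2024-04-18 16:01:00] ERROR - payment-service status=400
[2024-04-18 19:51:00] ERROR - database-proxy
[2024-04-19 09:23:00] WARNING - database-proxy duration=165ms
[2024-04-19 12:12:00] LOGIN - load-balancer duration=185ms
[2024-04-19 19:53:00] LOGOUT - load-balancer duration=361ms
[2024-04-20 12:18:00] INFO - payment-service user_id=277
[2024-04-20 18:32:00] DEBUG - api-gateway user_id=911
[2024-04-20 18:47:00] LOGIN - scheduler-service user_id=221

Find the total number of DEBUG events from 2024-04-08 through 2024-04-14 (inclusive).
7

To filter by date range:

1. Date range: 2024-04-08 through 2024-04-14, both dates inclusive
2. Filter for DEBUG events whose date falls in this range
3. Count matching events: 7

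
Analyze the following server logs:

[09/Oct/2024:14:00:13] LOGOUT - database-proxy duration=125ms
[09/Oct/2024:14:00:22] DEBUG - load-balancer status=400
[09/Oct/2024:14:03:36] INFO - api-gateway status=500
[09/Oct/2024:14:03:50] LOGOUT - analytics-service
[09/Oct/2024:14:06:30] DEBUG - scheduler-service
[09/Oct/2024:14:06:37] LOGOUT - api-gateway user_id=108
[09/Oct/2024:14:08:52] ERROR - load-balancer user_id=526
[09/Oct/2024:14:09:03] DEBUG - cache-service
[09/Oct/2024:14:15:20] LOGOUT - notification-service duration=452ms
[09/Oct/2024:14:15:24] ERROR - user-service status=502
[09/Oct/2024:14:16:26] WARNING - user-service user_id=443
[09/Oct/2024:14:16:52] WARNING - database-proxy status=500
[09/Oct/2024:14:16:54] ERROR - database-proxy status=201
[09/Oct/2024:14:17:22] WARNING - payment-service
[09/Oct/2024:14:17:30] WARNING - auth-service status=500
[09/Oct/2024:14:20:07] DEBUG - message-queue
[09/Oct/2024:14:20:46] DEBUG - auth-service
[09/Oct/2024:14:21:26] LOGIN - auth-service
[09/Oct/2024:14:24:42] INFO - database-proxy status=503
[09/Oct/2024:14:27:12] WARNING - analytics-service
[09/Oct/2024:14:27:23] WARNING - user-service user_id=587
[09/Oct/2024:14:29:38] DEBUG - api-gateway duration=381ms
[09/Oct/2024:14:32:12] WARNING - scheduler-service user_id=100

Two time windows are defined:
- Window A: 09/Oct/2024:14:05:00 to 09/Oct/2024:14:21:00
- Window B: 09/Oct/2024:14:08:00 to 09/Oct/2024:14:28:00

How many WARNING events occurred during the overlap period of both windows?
4

To find overlap events:

1. Window A: 09/Oct/2024:14:05:00 to 09/Oct/2024:14:21:00
2. Window B: 09/Oct/2024:14:08:00 to 09/Oct/2024:14:28:00
3. Overlap period: 09/Oct/2024:14:08:00 to 09/Oct/2024:14:21:00
4. Count WARNING events in overlap: 4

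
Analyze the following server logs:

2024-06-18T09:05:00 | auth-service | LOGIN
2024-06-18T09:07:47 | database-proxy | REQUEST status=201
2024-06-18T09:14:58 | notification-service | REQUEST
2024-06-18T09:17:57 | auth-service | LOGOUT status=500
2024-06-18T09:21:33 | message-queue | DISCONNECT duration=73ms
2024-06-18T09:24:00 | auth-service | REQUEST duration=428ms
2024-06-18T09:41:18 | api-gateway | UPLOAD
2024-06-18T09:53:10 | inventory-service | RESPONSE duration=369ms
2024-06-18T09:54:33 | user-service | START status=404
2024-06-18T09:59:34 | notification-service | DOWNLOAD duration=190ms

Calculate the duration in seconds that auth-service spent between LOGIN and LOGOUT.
777

To calculate state duration:

1. Find LOGIN event for auth-service: 2024-06-18T09:05:00
2. Find LOGOUT event for auth-service: 2024-06-18T09:17:57
3. Calculate duration: 2024-06-18T09:17:57 - 2024-06-18T09:05:00 = 777 seconds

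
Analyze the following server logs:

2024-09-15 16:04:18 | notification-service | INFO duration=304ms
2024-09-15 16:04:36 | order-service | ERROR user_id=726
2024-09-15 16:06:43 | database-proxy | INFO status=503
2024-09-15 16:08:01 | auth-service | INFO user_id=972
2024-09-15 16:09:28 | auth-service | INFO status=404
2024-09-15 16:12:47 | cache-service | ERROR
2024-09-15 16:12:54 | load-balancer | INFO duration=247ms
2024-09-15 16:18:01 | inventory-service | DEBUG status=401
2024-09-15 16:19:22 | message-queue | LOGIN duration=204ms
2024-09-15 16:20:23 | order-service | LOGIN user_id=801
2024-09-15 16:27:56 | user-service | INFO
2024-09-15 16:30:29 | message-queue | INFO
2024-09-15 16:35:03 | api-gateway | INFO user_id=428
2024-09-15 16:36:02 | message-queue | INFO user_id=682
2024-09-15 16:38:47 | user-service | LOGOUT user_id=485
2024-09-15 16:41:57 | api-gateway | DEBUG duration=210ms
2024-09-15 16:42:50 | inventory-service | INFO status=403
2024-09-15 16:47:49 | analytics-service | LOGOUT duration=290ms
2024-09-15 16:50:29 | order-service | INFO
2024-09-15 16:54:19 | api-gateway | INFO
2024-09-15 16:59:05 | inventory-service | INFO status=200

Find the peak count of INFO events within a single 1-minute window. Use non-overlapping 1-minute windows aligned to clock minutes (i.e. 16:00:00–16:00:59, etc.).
1

To find the burst window:

1. Divide the log period into non-overlapping 1-minute windows starting at 16:00
2. Count INFO events in each window
3. Find the window with maximum count
4. Maximum events in a window: 1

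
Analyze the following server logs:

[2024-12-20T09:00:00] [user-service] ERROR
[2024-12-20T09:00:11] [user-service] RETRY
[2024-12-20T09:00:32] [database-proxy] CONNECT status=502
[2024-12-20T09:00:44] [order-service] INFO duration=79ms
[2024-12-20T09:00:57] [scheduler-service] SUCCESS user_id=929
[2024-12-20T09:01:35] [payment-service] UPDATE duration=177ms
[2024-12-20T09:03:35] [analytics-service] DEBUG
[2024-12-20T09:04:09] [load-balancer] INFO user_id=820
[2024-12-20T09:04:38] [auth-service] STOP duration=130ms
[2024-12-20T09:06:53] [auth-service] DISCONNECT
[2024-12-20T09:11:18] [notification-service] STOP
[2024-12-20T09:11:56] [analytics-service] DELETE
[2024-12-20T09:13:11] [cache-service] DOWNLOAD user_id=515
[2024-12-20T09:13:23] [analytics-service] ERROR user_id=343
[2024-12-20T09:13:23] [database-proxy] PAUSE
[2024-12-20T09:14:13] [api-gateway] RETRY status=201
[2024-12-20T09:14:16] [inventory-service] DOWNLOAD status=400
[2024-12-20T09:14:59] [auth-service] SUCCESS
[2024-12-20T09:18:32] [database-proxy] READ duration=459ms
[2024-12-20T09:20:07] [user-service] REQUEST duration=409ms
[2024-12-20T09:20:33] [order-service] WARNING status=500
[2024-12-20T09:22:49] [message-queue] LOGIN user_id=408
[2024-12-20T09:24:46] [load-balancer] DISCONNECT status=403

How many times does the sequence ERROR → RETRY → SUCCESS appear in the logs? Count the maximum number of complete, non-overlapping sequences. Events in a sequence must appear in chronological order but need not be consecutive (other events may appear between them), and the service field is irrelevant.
2

To count sequences:

1. Look for pattern: ERROR → RETRY → SUCCESS
2. Greedily scan the log in chronological order, matching each sequence element in turn (ignoring service)
3. Each time the full pattern completes, increment the count and restart matching from the next event
4. Complete non-overlapping sequences found: 2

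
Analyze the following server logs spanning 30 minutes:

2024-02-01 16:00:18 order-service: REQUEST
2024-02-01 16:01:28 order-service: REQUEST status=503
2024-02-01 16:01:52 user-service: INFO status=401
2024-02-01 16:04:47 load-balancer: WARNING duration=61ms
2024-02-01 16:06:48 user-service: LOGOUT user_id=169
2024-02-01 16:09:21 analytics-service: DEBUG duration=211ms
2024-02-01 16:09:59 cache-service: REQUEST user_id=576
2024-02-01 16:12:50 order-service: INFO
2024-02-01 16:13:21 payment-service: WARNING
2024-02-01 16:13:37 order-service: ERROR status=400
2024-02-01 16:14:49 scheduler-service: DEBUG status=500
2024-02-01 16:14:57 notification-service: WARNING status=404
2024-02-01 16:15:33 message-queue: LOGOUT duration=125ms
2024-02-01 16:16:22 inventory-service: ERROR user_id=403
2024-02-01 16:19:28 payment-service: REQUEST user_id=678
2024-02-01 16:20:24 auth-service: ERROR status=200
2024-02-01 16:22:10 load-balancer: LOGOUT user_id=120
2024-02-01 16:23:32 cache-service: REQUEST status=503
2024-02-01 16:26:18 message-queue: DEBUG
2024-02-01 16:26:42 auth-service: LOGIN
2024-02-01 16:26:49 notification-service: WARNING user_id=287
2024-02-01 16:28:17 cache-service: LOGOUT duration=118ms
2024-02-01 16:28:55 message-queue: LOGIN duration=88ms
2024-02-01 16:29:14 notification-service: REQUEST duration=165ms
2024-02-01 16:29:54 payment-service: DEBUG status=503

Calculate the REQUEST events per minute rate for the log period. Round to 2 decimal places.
0.2

To calculate the rate:

1. Count total REQUEST events: 6
2. Total time period: 30 minutes
3. Rate = 6 / 30 = 0.2 events per minute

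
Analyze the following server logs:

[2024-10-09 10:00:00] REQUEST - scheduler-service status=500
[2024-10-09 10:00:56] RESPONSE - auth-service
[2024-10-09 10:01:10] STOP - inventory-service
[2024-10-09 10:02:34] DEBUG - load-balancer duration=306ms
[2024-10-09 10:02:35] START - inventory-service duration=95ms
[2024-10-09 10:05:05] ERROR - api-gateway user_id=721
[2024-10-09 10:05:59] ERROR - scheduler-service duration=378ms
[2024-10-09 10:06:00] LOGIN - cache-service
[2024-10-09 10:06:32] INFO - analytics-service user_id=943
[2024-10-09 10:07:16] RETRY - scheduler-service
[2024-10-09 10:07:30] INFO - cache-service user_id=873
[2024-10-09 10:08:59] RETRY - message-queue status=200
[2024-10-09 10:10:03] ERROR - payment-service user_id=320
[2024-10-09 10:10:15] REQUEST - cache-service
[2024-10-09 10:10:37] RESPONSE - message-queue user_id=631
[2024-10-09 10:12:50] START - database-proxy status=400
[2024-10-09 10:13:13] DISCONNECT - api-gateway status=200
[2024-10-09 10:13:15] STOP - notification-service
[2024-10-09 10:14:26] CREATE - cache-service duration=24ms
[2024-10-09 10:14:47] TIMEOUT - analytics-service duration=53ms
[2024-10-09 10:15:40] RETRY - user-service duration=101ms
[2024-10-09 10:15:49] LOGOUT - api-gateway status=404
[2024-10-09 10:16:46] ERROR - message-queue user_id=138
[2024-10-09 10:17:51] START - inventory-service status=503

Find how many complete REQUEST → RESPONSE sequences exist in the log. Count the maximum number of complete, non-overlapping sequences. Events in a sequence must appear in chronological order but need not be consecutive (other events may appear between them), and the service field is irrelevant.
2

To count sequences:

1. Look for pattern: REQUEST → RESPONSE
2. Greedily scan the log in chronological order, matching each sequence element in turn (ignoring service)
3. Each time the full pattern completes, increment the count and restart matching from the next event
4. Complete non-overlapping sequences found: 2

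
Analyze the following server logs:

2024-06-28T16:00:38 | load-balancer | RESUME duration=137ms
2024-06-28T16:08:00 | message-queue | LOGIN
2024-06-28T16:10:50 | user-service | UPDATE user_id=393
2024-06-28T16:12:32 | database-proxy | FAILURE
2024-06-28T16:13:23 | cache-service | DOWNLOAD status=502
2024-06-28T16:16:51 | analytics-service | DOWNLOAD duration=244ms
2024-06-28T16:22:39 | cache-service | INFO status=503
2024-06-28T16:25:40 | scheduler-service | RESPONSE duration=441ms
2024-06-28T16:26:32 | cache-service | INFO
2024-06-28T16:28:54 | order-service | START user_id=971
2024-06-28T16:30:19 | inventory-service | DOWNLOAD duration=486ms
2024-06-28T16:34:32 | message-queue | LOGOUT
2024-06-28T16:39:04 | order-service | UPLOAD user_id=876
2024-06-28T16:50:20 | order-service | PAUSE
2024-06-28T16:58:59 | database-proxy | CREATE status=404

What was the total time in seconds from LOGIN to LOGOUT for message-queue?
1592

To calculate state duration:

1. Find LOGIN event for message-queue: 2024-06-28T16:08:00
2. Find LOGOUT event for message-queue: 2024-06-28T16:34:32
3. Calculate duration: 2024-06-28T16:34:32 - 2024-06-28T16:08:00 = 1592 seconds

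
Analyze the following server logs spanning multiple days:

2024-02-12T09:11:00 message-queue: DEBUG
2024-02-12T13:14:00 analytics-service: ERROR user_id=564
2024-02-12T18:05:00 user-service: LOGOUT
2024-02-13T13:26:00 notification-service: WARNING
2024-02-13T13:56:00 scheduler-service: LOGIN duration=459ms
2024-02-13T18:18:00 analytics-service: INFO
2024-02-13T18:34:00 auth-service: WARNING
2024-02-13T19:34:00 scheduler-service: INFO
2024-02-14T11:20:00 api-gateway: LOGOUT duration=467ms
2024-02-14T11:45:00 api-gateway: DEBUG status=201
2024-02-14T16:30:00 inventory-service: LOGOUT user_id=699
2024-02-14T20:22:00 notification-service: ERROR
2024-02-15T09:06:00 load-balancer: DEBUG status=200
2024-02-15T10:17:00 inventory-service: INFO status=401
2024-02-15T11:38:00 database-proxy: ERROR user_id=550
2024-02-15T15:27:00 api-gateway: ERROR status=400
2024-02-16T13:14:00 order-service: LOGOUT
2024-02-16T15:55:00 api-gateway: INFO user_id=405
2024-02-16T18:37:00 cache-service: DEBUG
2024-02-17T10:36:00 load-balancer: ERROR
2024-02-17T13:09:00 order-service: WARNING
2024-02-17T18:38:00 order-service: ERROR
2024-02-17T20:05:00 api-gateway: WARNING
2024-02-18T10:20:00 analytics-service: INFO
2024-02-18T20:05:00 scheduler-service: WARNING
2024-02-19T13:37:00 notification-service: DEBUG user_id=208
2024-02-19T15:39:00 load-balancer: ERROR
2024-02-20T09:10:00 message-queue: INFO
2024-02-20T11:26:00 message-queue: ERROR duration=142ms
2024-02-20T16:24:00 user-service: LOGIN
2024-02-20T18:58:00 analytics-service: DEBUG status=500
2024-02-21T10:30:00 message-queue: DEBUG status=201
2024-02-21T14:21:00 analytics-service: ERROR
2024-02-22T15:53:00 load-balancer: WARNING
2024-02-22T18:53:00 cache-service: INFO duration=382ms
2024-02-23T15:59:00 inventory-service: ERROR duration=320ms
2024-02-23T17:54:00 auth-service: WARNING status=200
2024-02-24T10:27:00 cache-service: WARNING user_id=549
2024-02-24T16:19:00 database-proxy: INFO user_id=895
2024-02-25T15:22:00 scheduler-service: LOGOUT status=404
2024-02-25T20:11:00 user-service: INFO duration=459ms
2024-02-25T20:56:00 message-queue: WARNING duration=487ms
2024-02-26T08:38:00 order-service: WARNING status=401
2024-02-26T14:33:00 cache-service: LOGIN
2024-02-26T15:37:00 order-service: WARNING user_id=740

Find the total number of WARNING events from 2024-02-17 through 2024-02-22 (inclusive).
4

To filter by date range:

1. Date range: 2024-02-17 through 2024-02-22, both dates inclusive
2. Filter for WARNING events whose date falls in this range
3. Count matching events: 4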